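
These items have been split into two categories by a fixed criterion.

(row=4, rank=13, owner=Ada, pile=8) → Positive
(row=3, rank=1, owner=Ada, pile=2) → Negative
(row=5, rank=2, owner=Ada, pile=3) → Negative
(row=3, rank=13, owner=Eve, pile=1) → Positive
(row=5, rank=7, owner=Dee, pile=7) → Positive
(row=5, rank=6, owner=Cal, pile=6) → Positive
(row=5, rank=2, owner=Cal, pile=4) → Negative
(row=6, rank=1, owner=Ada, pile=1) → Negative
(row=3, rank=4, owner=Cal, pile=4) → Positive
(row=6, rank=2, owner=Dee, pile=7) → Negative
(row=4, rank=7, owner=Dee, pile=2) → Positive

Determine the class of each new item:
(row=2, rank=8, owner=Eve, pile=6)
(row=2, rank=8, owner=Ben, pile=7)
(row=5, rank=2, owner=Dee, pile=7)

A rule that fits every label: rank ≥ 4 — true of each 'Positive' example, false of each 'Negative' one.
(row=2, rank=8, owner=Eve, pile=6) — rank = 8, hence Positive.
(row=2, rank=8, owner=Ben, pile=7) — rank = 8, hence Positive.
(row=5, rank=2, owner=Dee, pile=7) — rank = 2, hence Negative.

Positive, Positive, Negative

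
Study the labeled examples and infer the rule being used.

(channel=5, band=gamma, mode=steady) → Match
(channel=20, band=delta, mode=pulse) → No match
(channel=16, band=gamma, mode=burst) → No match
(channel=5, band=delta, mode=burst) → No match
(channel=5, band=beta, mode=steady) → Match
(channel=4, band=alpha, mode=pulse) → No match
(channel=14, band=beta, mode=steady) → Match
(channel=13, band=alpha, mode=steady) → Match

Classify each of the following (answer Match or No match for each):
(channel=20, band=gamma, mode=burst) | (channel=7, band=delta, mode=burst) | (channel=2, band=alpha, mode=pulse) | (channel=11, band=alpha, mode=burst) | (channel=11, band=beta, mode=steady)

No match, No match, No match, No match, Match

The classifier is using: mode is steady.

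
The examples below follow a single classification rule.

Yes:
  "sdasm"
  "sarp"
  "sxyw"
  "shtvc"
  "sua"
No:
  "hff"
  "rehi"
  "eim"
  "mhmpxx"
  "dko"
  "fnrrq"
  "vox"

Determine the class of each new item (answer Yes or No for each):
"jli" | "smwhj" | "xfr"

One predicate separates the groups cleanly: contains 's'.

No, Yes, No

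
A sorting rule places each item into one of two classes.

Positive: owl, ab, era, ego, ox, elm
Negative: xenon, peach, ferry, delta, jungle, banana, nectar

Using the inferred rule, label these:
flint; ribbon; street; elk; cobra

Negative, Negative, Negative, Positive, Negative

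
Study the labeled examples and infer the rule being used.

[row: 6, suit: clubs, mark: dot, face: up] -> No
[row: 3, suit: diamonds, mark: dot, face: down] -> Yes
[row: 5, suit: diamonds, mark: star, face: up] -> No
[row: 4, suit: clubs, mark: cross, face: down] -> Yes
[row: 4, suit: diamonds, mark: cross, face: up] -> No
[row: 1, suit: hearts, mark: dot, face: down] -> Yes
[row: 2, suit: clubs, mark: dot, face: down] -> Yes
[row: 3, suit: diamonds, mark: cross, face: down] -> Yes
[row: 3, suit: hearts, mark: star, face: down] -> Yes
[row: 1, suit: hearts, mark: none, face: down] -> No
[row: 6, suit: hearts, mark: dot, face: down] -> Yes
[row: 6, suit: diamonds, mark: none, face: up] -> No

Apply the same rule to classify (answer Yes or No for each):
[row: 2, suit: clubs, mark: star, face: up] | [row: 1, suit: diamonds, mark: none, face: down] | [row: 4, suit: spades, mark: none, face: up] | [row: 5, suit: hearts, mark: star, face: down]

No, No, No, Yes

Every 'Yes' example satisfies: face is down AND mark is not none. None of the 'No' examples do.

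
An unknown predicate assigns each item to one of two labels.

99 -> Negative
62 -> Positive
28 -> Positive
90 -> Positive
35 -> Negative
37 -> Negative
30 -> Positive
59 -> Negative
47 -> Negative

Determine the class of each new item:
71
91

The common property of the 'Positive' items is: even. No 'Negative' item has it.

Negative, Negative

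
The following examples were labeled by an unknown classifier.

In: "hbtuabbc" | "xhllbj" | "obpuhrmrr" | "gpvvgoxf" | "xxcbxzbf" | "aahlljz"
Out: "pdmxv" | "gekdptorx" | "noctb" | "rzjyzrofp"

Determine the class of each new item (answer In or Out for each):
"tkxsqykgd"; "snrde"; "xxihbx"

Out, Out, In

The rule appears to be: has a double letter.
"tkxsqykgd" — no doubled letter, hence Out. "snrde" — no doubled letter, hence Out. "xxihbx" — 'xx' doubled, hence In.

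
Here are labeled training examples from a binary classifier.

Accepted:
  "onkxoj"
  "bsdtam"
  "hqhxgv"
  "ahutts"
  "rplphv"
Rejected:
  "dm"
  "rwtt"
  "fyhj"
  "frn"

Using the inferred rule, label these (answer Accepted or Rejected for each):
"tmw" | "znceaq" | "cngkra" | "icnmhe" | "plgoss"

Rejected, Accepted, Accepted, Accepted, Accepted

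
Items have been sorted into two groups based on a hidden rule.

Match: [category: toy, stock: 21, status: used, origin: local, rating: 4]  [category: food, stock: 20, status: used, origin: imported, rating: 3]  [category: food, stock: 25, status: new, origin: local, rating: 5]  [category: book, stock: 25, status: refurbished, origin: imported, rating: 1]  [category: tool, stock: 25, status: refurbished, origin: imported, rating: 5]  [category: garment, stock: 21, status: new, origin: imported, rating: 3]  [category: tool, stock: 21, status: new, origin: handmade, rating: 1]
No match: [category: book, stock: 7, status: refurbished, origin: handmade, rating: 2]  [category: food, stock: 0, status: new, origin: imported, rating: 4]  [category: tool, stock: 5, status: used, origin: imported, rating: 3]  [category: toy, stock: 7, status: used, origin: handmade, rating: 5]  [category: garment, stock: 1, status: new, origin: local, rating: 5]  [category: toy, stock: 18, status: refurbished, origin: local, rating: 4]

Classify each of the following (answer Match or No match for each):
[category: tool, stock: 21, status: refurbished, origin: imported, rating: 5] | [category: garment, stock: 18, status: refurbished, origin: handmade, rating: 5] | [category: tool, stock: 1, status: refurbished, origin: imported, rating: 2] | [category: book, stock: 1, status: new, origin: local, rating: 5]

Match, No match, No match, No match

One predicate separates the groups cleanly: stock ≥ 20.
[category: tool, stock: 21, status: refurbished, origin: imported, rating: 5] → stock = 21 → Match.
[category: garment, stock: 18, status: refurbished, origin: handmade, rating: 5] → stock = 18 → No match.
[category: tool, stock: 1, status: refurbished, origin: imported, rating: 2] → stock = 1 → No match.
[category: book, stock: 1, status: new, origin: local, rating: 5] → stock = 1 → No match.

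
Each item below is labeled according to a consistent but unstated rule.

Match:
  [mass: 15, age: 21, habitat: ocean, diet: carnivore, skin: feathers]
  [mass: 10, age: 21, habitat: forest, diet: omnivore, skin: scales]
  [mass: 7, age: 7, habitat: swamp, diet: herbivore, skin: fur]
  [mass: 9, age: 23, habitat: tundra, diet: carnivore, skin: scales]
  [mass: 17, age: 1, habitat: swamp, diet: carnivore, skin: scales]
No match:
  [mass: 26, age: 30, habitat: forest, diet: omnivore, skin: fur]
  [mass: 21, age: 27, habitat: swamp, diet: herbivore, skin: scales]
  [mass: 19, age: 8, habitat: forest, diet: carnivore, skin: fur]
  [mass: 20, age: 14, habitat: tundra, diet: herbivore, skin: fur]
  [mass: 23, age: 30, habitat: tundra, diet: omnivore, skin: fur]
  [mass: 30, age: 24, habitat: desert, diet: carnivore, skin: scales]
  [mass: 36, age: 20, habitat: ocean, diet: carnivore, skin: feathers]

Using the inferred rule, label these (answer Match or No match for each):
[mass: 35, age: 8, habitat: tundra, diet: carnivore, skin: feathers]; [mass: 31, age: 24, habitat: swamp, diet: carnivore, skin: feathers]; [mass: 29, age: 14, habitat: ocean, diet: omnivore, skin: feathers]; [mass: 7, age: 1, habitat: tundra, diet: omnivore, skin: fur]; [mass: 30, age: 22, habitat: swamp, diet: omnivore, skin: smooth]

No match, No match, No match, Match, No match

The distinguishing property — mass ≤ 17 — holds for all the 'Match' cases and none of the 'No match' cases.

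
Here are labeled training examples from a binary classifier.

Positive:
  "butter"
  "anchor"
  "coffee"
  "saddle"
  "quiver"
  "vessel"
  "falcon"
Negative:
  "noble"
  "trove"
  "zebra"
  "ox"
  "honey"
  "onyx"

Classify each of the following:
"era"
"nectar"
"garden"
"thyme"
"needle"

Negative, Positive, Positive, Negative, Positive

The rule appears to be: length 6.
"era" — length 3, hence Negative. "nectar" — length 6, hence Positive. "garden" — length 6, hence Positive. "thyme" — length 5, hence Negative. "needle" — length 6, hence Positive.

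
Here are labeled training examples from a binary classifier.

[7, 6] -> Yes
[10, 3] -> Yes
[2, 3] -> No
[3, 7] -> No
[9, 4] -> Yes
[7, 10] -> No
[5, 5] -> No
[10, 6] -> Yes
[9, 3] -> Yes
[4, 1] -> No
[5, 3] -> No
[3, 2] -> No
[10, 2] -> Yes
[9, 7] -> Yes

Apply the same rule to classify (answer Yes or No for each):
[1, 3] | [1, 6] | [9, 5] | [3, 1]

The simplest hypothesis consistent with all the labels is: first > second AND sum ≥ 10.
[1, 3] — 1 < 3, 1+3 = 4, hence No.
[1, 6] — 1 < 6, 1+6 = 7, hence No.
[9, 5] — 9 > 5, 9+5 = 14, hence Yes.
[3, 1] — 3 > 1, 3+1 = 4, hence No.

No, No, Yes, No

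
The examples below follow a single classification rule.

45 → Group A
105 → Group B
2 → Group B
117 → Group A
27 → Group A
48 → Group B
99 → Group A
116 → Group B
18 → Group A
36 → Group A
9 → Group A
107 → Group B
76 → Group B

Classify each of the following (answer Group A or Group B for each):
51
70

Group B, Group B

Every 'Group A' example satisfies: multiple of 9. None of the 'Group B' examples do.
Group B: 51, since 51 = 9·5 + 6. Group B: 70, since 70 = 9·7 + 7.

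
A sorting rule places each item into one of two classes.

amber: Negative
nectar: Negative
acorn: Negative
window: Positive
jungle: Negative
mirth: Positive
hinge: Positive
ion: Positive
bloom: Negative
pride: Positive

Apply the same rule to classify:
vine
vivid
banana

All 'Positive' examples share one property — contains 'i' — and every 'Negative' example lacks it.
vine → has 'i' → Positive. vivid → has 'i' → Positive. banana → no 'i' → Negative.

Positive, Positive, Negative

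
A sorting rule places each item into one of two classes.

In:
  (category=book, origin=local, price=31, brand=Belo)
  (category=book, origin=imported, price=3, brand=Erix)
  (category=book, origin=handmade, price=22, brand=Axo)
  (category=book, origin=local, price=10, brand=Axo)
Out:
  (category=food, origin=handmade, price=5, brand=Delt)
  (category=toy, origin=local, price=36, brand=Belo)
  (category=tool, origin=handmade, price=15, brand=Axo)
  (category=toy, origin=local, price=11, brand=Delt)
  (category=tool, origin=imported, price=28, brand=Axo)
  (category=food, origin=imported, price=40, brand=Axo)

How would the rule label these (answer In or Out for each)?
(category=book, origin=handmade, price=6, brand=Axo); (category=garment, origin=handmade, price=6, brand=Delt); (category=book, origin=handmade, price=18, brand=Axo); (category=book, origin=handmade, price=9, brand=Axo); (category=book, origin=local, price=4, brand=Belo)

In, Out, In, In, In

Checking candidate rules against both groups, what survives is: category is book.
(category=book, origin=handmade, price=6, brand=Axo): In (category is book). (category=garment, origin=handmade, price=6, brand=Delt): Out (category is garment). (category=book, origin=handmade, price=18, brand=Axo): In (category is book). (category=book, origin=handmade, price=9, brand=Axo): In (category is book). (category=book, origin=local, price=4, brand=Belo): In (category is book).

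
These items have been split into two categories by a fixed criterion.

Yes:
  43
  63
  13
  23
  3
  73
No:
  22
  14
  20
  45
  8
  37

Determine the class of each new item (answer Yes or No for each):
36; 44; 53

No, No, Yes

Every 'Yes' example satisfies: ends in digit 3. None of the 'No' examples do.
36: last digit 6, fails this test → No. 44: last digit 4, fails this test → No. 53: last digit 3, has this property → Yes.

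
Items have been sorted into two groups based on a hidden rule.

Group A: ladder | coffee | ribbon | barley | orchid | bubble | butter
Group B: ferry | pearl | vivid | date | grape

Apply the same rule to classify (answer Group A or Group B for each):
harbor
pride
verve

The pattern is that an item is 'Group A' exactly when: length 6.

Group A, Group B, Group B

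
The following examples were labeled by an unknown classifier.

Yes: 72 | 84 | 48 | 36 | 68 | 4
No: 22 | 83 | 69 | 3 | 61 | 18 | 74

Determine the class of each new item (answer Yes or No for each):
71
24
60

No, Yes, Yes

All 'Yes' examples share one property — multiple of 4 — and every 'No' example lacks it.
71 → 71 = 4·17 + 3 → No. 24 → 24 = 4·6 → Yes. 60 → 60 = 4·15 → Yes.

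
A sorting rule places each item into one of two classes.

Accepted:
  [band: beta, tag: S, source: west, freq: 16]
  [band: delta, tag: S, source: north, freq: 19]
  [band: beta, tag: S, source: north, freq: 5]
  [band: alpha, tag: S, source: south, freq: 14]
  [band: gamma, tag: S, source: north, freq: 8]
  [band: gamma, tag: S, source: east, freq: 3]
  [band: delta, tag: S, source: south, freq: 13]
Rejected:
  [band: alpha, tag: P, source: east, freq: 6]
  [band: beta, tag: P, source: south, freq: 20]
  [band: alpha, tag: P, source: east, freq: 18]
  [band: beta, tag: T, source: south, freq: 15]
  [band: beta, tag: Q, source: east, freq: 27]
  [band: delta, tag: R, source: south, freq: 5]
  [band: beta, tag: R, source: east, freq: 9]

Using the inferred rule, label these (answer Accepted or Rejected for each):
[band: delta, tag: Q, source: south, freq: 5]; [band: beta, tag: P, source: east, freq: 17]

Rejected, Rejected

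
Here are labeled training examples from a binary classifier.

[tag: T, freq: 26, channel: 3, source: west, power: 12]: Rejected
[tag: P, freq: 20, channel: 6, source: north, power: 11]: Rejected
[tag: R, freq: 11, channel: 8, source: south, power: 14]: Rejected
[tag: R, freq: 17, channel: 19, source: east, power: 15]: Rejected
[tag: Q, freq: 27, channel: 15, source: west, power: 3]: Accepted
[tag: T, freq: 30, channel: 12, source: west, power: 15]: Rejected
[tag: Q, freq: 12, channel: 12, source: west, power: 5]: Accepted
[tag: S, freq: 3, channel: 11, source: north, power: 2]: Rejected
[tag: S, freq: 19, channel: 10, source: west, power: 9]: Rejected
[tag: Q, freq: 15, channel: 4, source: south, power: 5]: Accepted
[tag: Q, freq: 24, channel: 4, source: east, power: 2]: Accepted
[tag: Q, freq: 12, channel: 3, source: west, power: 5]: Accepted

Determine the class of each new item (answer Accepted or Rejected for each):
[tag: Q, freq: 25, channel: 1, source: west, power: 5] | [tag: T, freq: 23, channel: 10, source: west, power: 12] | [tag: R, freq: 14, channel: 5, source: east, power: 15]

The classifier is using: tag is Q.
[tag: Q, freq: 25, channel: 1, source: west, power: 5]: tag is Q — qualifies, so Accepted. [tag: T, freq: 23, channel: 10, source: west, power: 12]: tag is T — doesn't match, so Rejected. [tag: R, freq: 14, channel: 5, source: east, power: 15]: tag is R — doesn't match, so Rejected.

Accepted, Rejected, Rejected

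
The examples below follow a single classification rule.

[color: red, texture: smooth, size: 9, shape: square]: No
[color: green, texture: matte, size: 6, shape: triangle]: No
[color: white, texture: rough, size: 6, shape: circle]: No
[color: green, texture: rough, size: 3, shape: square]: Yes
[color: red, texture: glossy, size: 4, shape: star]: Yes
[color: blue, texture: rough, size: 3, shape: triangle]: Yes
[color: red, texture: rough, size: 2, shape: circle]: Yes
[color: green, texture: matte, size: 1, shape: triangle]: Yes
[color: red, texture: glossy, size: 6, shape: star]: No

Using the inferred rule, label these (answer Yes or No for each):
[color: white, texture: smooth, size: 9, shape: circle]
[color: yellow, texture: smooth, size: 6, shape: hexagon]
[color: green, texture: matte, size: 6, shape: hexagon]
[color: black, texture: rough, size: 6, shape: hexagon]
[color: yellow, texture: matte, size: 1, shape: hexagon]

No, No, No, No, Yes

All 'Yes' examples share one property — size ≤ 4 — and every 'No' example lacks it.
[color: white, texture: smooth, size: 9, shape: circle] — size = 9, hence No. [color: yellow, texture: smooth, size: 6, shape: hexagon] — size = 6, hence No. [color: green, texture: matte, size: 6, shape: hexagon] — size = 6, hence No. [color: black, texture: rough, size: 6, shape: hexagon] — size = 6, hence No. [color: yellow, texture: matte, size: 1, shape: hexagon] — size = 1, hence Yes.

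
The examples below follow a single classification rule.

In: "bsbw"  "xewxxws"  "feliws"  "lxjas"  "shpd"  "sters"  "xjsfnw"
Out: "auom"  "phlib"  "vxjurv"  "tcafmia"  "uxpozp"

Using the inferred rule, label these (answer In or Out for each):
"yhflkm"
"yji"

Out, Out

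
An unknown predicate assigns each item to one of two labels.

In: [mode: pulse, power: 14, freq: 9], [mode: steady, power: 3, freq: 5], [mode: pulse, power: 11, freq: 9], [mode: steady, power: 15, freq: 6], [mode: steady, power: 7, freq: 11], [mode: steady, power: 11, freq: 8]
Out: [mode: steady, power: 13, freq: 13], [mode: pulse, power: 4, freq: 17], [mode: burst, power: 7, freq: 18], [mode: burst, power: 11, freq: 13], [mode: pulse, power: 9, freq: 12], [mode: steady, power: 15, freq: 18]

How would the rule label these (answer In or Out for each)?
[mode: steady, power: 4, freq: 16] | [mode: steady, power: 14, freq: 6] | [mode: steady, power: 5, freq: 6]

All 'In' examples share one property — freq ≤ 11 — and every 'Out' example lacks it.

Out, In, In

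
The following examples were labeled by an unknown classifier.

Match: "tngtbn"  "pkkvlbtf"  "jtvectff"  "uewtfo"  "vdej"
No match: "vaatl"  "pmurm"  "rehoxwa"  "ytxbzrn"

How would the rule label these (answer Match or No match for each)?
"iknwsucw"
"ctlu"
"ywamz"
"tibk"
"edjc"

Every 'Match' example satisfies: even length. None of the 'No match' examples do.
"iknwsucw": length 8, fits → Match.
"ctlu": length 4, fits → Match.
"ywamz": length 5, does not pass → No match.
"tibk": length 4, fits → Match.
"edjc": length 4, fits → Match.

Match, Match, No match, Match, Match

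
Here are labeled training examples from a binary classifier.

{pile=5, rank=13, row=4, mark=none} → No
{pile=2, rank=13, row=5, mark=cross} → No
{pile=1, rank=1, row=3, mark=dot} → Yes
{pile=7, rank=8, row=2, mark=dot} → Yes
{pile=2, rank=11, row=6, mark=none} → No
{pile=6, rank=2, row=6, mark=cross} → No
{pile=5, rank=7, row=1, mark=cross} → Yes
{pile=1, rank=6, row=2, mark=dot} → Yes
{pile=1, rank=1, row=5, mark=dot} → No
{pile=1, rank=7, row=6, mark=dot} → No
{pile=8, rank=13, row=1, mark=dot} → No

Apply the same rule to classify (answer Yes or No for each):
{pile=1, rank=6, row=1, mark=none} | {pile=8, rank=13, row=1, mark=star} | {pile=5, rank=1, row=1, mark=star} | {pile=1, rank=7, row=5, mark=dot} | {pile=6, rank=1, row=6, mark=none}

Yes, No, Yes, No, No

A rule that fits every label: row ≤ 3 AND pile ≤ 7 — true of each 'Yes' example, false of each 'No' one.
{pile=1, rank=6, row=1, mark=none}: row = 1, pile = 1 — satisfies this, so Yes.
{pile=8, rank=13, row=1, mark=star}: row = 1, pile = 8 — does not pass, so No.
{pile=5, rank=1, row=1, mark=star}: row = 1, pile = 5 — satisfies this, so Yes.
{pile=1, rank=7, row=5, mark=dot}: row = 5, pile = 1 — does not pass, so No.
{pile=6, rank=1, row=6, mark=none}: row = 6, pile = 6 — does not pass, so No.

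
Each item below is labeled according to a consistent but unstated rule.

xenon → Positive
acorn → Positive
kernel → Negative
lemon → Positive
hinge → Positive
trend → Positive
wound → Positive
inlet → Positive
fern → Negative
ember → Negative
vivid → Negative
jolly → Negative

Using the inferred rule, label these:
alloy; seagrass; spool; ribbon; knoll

Negative, Negative, Negative, Negative, Positive

The rule appears to be: odd length AND contains 'n'.
alloy: length 5, no 'n' — does not pass, so Negative. seagrass: length 8, no 'n' — does not pass, so Negative. spool: length 5, no 'n' — does not pass, so Negative. ribbon: length 6, has 'n' — does not pass, so Negative. knoll: length 5, has 'n' — qualifies, so Positive.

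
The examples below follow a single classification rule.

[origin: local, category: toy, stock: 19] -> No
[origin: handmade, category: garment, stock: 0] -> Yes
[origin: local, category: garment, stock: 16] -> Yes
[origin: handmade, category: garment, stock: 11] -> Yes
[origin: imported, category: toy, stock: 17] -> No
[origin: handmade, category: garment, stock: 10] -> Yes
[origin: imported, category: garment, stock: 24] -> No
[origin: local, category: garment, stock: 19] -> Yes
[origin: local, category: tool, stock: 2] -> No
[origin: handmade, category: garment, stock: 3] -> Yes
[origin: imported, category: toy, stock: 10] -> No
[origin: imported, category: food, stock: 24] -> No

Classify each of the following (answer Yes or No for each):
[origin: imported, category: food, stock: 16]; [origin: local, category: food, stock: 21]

No, No

All 'Yes' examples share one property — category is garment AND stock ≤ 19 — and every 'No' example lacks it.
No: [origin: imported, category: food, stock: 16], since category is food, stock = 16.
No: [origin: local, category: food, stock: 21], since category is food, stock = 21.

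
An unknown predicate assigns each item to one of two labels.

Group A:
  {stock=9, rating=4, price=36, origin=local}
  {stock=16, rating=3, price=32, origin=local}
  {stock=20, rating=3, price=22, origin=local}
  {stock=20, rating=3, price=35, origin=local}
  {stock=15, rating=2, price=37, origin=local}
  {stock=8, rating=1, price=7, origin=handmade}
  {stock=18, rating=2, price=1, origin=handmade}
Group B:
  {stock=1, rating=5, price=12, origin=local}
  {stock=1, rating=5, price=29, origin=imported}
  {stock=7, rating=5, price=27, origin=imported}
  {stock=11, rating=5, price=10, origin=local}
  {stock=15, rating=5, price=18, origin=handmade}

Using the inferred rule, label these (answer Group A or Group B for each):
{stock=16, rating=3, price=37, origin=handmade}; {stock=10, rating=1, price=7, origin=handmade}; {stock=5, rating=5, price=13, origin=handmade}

One predicate separates the groups cleanly: rating ≤ 4.
Group A: {stock=16, rating=3, price=37, origin=handmade}, since rating = 3. Group A: {stock=10, rating=1, price=7, origin=handmade}, since rating = 1. Group B: {stock=5, rating=5, price=13, origin=handmade}, since rating = 5.

Group A, Group A, Group B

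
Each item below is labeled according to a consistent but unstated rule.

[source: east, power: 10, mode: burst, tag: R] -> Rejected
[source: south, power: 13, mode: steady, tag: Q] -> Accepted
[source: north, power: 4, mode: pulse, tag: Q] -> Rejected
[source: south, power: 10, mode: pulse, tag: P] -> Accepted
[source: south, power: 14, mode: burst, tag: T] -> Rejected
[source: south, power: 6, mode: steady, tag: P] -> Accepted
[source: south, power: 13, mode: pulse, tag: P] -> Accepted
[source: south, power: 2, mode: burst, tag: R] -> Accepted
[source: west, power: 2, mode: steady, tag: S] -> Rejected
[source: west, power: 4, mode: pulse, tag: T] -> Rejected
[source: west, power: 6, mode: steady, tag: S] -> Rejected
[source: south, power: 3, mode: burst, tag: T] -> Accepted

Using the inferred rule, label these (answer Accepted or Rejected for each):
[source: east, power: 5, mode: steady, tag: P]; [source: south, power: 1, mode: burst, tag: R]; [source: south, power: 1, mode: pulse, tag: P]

Rejected, Accepted, Accepted

All 'Accepted' examples share one property — source is south AND power ≤ 13 — and every 'Rejected' example lacks it.
Rejected: [source: east, power: 5, mode: steady, tag: P], since source is east, power = 5. Accepted: [source: south, power: 1, mode: burst, tag: R], since source is south, power = 1. Accepted: [source: south, power: 1, mode: pulse, tag: P], since source is south, power = 1.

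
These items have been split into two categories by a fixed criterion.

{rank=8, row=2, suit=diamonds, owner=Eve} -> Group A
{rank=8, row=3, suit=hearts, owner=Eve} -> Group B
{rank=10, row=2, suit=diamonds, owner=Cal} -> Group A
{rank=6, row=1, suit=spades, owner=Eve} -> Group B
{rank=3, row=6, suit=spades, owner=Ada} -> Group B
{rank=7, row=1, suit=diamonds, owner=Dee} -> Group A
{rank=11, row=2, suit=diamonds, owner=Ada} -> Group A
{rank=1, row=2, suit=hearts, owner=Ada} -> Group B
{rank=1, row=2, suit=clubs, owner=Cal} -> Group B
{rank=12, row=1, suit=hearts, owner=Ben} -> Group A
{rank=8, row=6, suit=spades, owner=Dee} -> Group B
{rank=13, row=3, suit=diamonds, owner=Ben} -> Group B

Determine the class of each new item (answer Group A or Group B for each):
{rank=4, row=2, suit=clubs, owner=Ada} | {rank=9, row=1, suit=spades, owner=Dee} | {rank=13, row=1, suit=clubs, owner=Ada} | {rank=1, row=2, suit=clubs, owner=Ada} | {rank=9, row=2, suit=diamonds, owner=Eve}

Group B, Group A, Group A, Group B, Group A

The classifier is using: rank ≥ 7 AND row ≤ 2.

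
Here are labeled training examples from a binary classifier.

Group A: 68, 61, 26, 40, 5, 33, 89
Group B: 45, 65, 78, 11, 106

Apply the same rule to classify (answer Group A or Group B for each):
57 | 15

Group B, Group B

The rule appears to be: ≡ 5 (mod 7).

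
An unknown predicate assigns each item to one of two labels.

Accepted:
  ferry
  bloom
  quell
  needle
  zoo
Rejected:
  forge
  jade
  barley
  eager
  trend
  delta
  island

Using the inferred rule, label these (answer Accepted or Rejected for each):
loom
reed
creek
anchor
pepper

Accepted, Accepted, Accepted, Rejected, Accepted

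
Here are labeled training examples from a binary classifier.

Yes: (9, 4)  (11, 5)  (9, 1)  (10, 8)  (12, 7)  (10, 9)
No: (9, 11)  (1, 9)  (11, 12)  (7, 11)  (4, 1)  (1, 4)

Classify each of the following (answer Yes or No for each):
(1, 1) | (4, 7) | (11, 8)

Every 'Yes' example satisfies: first > second AND sum ≥ 10. None of the 'No' examples do.

No, No, Yes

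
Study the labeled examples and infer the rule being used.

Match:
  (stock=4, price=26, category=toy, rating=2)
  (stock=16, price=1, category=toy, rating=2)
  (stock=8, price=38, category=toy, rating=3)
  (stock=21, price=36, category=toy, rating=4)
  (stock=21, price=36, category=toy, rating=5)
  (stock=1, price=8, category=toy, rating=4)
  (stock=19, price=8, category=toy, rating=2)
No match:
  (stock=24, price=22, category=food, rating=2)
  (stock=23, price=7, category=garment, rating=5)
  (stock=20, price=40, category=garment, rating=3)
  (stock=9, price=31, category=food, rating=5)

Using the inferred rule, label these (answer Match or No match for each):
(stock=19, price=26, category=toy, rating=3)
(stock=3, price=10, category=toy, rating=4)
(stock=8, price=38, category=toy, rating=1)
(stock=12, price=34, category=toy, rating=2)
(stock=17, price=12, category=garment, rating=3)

The pattern is that an item is 'Match' exactly when: category is toy.
(stock=19, price=26, category=toy, rating=3) → category is toy → Match. (stock=3, price=10, category=toy, rating=4) → category is toy → Match. (stock=8, price=38, category=toy, rating=1) → category is toy → Match. (stock=12, price=34, category=toy, rating=2) → category is toy → Match. (stock=17, price=12, category=garment, rating=3) → category is garment → No match.

Match, Match, Match, Match, No match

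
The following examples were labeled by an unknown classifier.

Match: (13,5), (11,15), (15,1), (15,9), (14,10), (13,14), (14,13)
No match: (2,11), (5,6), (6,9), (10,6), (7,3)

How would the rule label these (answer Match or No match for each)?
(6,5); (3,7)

No match, No match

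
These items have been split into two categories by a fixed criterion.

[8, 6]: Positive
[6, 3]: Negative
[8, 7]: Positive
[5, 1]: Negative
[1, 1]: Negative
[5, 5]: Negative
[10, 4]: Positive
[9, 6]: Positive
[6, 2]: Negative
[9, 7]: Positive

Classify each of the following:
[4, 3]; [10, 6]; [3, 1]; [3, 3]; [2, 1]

The classifier is using: sum ≥ 14.

Negative, Positive, Negative, Negative, Negative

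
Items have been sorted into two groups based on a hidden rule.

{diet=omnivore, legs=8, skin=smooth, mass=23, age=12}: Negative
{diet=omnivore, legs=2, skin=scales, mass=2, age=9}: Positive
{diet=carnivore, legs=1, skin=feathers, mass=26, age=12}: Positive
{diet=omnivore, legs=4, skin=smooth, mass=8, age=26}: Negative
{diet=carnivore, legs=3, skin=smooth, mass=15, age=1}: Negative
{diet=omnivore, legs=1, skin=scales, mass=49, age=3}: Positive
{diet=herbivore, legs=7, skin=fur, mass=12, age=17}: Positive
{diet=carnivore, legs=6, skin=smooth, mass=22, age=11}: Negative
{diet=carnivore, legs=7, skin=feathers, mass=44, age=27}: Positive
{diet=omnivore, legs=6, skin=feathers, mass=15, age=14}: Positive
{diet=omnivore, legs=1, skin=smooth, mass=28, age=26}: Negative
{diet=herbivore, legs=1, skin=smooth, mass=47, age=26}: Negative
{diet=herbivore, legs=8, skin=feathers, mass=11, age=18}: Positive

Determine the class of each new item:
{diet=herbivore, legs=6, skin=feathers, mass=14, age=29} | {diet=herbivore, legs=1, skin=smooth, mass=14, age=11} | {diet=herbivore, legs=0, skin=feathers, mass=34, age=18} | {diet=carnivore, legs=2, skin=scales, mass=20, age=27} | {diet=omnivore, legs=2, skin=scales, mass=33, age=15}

Positive, Negative, Positive, Positive, Positive

The classifier is using: skin is not smooth.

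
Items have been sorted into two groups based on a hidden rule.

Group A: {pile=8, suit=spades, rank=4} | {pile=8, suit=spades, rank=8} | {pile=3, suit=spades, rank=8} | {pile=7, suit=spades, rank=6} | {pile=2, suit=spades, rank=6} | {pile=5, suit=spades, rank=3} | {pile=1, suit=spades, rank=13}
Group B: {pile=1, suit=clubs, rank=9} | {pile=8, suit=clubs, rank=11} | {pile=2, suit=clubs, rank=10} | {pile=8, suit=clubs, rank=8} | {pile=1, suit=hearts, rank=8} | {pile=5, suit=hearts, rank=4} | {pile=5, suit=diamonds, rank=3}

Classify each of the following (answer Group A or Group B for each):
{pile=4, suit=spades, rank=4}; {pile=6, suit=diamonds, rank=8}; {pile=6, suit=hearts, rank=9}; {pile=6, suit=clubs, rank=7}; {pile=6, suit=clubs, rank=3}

Every 'Group A' example satisfies: suit is spades. None of the 'Group B' examples do.
{pile=4, suit=spades, rank=4}: Group A (suit is spades).
{pile=6, suit=diamonds, rank=8}: Group B (suit is diamonds).
{pile=6, suit=hearts, rank=9}: Group B (suit is hearts).
{pile=6, suit=clubs, rank=7}: Group B (suit is clubs).
{pile=6, suit=clubs, rank=3}: Group B (suit is clubs).

Group A, Group B, Group B, Group B, Group B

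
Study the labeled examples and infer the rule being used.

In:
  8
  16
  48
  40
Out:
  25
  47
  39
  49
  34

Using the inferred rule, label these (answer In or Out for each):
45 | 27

Out, Out

The pattern is that an item is 'In' exactly when: multiple of 4.
45: 45 = 4·11 + 1, doesn't match → Out. 27: 27 = 4·6 + 3, doesn't match → Out.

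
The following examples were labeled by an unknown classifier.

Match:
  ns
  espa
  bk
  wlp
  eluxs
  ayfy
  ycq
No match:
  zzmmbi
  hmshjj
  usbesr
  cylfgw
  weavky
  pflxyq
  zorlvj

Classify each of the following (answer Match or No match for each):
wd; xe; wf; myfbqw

Match, Match, Match, No match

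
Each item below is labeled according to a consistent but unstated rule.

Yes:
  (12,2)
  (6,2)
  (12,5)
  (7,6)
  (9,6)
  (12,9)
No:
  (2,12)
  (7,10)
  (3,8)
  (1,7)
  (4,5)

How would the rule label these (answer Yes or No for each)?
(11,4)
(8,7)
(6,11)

Yes, Yes, No

Every 'Yes' example satisfies: first > second. None of the 'No' examples do.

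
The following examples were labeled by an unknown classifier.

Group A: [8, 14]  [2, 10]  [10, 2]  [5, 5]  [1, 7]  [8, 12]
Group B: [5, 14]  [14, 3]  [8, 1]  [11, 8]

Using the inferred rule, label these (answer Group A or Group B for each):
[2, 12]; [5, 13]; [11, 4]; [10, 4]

Group A, Group A, Group B, Group A

The common property of the 'Group A' items is: sum is even. No 'Group B' item has it.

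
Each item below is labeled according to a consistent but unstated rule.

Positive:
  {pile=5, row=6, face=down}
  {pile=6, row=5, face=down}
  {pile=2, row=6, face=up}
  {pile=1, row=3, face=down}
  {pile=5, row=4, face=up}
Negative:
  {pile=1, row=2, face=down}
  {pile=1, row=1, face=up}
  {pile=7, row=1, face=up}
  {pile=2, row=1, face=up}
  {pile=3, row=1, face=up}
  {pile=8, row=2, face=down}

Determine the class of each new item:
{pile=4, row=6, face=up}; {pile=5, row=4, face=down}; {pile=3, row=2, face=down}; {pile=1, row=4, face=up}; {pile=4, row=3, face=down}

The pattern is that an item is 'Positive' exactly when: row ≥ 3.
{pile=4, row=6, face=up}: Positive (row = 6). {pile=5, row=4, face=down}: Positive (row = 4). {pile=3, row=2, face=down}: Negative (row = 2). {pile=1, row=4, face=up}: Positive (row = 4). {pile=4, row=3, face=down}: Positive (row = 3).

Positive, Positive, Negative, Positive, Positive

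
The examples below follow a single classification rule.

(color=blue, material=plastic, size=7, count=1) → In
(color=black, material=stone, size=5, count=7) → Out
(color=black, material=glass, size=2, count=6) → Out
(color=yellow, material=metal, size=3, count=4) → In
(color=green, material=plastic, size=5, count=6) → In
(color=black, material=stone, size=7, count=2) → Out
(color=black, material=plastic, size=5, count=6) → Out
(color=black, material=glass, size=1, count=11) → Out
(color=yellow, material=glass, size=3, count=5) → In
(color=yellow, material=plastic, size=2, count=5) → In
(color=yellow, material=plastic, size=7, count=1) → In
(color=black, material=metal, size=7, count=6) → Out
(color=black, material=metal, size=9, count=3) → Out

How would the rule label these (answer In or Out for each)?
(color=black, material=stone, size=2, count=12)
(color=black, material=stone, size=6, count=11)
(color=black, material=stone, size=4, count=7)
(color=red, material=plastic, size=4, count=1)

'In' ⟺ color is not black.
(color=black, material=stone, size=2, count=12) — color is black, hence Out.
(color=black, material=stone, size=6, count=11) — color is black, hence Out.
(color=black, material=stone, size=4, count=7) — color is black, hence Out.
(color=red, material=plastic, size=4, count=1) — color is red, hence In.

Out, Out, Out, In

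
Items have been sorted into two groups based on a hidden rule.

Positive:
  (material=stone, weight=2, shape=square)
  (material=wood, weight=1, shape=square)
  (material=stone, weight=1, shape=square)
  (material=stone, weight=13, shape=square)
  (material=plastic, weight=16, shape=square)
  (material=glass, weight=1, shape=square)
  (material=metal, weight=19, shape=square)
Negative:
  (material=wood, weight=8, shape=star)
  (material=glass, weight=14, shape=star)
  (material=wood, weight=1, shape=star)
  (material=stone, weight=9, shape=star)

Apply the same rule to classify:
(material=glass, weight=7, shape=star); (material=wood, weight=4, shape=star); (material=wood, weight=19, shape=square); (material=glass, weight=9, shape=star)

A rule that fits every label: shape is square — true of each 'Positive' example, false of each 'Negative' one.

Negative, Negative, Positive, Negative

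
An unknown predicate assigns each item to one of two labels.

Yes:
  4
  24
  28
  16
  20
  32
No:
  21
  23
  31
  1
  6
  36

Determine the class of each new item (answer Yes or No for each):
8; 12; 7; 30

Yes, Yes, No, No

The simplest hypothesis consistent with all the labels is: multiple of 4 AND at most 32.
8 → 8 = 4·2, 8 ≤ 32 → Yes. 12 → 12 = 4·3, 12 ≤ 32 → Yes. 7 → 7 = 4·1 + 3, 7 ≤ 32 → No. 30 → 30 = 4·7 + 2, 30 ≤ 32 → No.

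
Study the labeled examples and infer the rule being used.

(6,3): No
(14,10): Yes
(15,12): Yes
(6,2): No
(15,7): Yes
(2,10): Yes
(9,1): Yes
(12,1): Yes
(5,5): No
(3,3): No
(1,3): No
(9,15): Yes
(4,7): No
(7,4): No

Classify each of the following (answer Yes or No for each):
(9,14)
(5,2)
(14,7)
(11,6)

Yes, No, Yes, Yes

'Yes' ⟺ max ≥ 9.
(9,14): Yes (max 14).
(5,2): No (max 5).
(14,7): Yes (max 14).
(11,6): Yes (max 11).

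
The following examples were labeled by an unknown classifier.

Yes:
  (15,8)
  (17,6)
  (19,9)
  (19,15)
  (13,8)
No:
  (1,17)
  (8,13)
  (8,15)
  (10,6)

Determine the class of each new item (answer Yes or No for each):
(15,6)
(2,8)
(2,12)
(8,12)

All 'Yes' examples share one property — first ≥ 13 — and every 'No' example lacks it.
Yes: (15,6), since first 15.
No: (2,8), since first 2.
No: (2,12), since first 2.
No: (8,12), since first 8.

Yes, No, No, No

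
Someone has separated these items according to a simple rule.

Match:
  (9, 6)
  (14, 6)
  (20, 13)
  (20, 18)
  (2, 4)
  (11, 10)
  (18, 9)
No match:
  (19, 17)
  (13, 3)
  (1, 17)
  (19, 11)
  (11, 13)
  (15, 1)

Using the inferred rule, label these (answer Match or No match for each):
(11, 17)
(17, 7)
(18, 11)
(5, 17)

No match, No match, Match, No match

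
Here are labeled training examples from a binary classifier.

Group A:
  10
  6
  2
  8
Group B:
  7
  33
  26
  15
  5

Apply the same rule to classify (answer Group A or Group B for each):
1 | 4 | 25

The classifier is using: even AND at most 10.
1 — 1 is odd, 1 ≤ 10, hence Group B.
4 — 4 is even, 4 ≤ 10, hence Group A.
25 — 25 is odd, 25 > 10, hence Group B.

Group B, Group A, Group B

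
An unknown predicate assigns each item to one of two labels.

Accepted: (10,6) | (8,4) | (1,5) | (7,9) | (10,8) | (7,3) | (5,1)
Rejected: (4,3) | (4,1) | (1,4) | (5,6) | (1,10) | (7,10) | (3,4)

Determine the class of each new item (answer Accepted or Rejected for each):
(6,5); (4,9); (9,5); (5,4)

The common property of the 'Accepted' items is: sum is even. No 'Rejected' item has it.
(6,5): 6+5 = 11, fails the rule → Rejected. (4,9): 4+9 = 13, fails the rule → Rejected. (9,5): 9+5 = 14, checks out → Accepted. (5,4): 5+4 = 9, fails the rule → Rejected.

Rejected, Rejected, Accepted, Rejected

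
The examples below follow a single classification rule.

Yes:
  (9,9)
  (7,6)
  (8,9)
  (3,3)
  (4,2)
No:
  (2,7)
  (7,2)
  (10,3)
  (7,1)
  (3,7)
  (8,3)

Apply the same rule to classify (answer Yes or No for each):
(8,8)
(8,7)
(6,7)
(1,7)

Yes, Yes, Yes, No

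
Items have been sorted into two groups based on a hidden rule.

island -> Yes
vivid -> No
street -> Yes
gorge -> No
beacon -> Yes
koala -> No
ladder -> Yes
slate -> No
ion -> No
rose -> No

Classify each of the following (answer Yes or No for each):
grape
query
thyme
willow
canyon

No, No, No, Yes, Yes

All 'Yes' examples share one property — length 6 — and every 'No' example lacks it.
grape: No (length 5). query: No (length 5). thyme: No (length 5). willow: Yes (length 6). canyon: Yes (length 6).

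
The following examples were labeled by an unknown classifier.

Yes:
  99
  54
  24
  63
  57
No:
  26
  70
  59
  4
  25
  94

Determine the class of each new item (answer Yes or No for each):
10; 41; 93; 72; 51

No, No, Yes, Yes, Yes

Rule: multiple of 3. This holds for each 'Yes' example and fails for each 'No' one.
10: No (10 = 3·3 + 1).
41: No (41 = 3·13 + 2).
93: Yes (93 = 3·31).
72: Yes (72 = 3·24).
51: Yes (51 = 3·17).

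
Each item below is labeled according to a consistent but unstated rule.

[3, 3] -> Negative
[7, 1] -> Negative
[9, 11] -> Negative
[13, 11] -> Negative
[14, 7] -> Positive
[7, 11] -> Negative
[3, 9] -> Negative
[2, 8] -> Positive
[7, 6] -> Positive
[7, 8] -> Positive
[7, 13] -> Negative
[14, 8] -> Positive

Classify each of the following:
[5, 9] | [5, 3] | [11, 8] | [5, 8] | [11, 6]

The common property of the 'Positive' items is: product is even. No 'Negative' item has it.
[5, 9] → 5·9 = 45 → Negative.
[5, 3] → 5·3 = 15 → Negative.
[11, 8] → 11·8 = 88 → Positive.
[5, 8] → 5·8 = 40 → Positive.
[11, 6] → 11·6 = 66 → Positive.

Negative, Negative, Positive, Positive, Positive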